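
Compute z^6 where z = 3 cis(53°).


r^6 = 3^6 = 729
n*theta = 6*53° = 318° = 318° (mod 360)
a = 729*cos(318°) = 541.7526
b = 729*sin(318°) = -487.7962

729 cis(318°) = 541.7526 - 487.7962i


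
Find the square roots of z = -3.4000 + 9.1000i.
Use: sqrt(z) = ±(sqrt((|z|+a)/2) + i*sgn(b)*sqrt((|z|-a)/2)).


|z| = sqrt(11.56+82.81) = 9.7144
sqrt((|z|+a)/2) = sqrt((9.7144+(-3.4))/2) = sqrt(3.1572) = 1.7769
sqrt((|z|-a)/2) = sqrt((9.7144-(-3.4))/2) = sqrt(6.5572) = 2.5607

±(1.7769 + 2.5607i) i.e. 1.7769 + 2.5607i and -1.7769 - 2.5607i


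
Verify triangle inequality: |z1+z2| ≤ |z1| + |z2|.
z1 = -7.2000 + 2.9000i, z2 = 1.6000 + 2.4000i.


|z1| = sqrt((-7.2)^2 + 2.9^2) = sqrt(60.25) = 7.7621
|z2| = sqrt(1.6^2 + 2.4^2) = sqrt(8.32) = 2.8844
z1+z2 = -5.6000 + 5.3000i
|z1+z2| = sqrt(59.45) = 7.7104
|z1|+|z2| = 7.7621 + 2.8844 = 10.6465

|z1+z2| = 7.7104 ≤ |z1|+|z2| = 10.6465 (verified)


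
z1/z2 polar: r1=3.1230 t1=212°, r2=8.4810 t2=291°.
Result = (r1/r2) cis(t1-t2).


r = 3.1230 / 8.4810 = 0.3682
theta = 212° - 291° = -79° = 281° (mod 360)

0.3682 cis(281°)


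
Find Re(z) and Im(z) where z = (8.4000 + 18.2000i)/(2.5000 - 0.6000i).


Multiply by conjugate: (8.4000 + 18.2000i)(2.5000 + 0.6000i) / (2.5^2 + (-0.6)^2)
Numerator real = 8.4*2.5 + 18.2*(-0.6) = 10.08
Numerator imag = 18.2*2.5 - 8.4*(-0.6) = 50.54
Denominator = 6.61
Re(z) = 10.08/6.61 = 1.5250
Im(z) = 50.54/6.61 = 7.6460

Re(z) = 1.5250, Im(z) = 7.6460


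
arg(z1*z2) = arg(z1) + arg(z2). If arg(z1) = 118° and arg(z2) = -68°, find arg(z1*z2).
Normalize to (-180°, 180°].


arg(z1*z2) = 118° - 68° = 50°
Normalized to (-180°, 180°]: 50°

50°


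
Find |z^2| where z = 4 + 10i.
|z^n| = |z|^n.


|z| = sqrt(16+100) = sqrt(116) = 10.7703
|z^2| = |z|^2 = (sqrt(116))^2 = 116

|z^2| = 116


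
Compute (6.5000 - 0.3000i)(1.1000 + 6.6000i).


Real = 6.5*1.1 - (-0.3)*6.6 = 7.15 - (-1.98) = 9.13
Imag = 6.5*6.6 + 1.1*(-0.3) = 42.9 - (0.33) = 42.57

9.1300 + 42.5700i


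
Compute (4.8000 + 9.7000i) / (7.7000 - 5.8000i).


Conjugate of z2 = 7.7000 + 5.8000i
Numerator: (4.8000 + 9.7000i)(7.7000 + 5.8000i) = -19.3000 + 102.5300i
Denominator: 7.7^2 + (-5.8)^2 = 92.93
Result = (-19.3000 + 102.5300i)/92.93

-0.2077 + 1.1033i


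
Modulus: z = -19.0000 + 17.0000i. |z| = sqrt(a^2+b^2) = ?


|z| = sqrt((-19)^2 + 17^2) = sqrt(361 + 289) = sqrt(650) = 25.4951

|z| = 25.4951


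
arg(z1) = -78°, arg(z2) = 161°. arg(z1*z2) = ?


arg(z1*z2) = -78° + 161° = 83°
Normalized to (-180°, 180°]: 83°

83°


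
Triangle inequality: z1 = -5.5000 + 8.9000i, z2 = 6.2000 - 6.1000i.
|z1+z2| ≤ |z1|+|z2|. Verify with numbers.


|z1| = sqrt((-5.5)^2 + 8.9^2) = sqrt(109.46) = 10.4623
|z2| = sqrt(6.2^2 + (-6.1)^2) = sqrt(75.65) = 8.6977
z1+z2 = 0.7000 + 2.8000i
|z1+z2| = sqrt(8.33) = 2.8862
|z1|+|z2| = 10.4623 + 8.6977 = 19.1600

|z1+z2| = 2.8862 ≤ |z1|+|z2| = 19.1600 (verified)


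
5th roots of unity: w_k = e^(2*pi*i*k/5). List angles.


The 5th roots of unity are cis(360k/5°) for k=0..4
Angle step = 360/5 = 72°
Primitive root: cis(72°)
Primitive root = 0.3090 + 0.9511i

5 roots at angles: 0°, 72°, 144°, 216°, 288°


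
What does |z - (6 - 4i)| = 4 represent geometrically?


|z - z0| = r is a circle with center z0 and radius r.
Center = (6, -4), radius = 4

Circle with center (6, -4) and radius 4


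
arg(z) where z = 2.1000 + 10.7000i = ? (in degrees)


Re = 2.1, Im = 10.7
arg = atan2(10.7, 2.1) = 78.8962 degrees

arg(z) = 78.8962 degrees


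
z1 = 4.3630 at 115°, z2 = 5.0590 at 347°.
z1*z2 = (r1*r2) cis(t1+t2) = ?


r = 4.3630 * 5.0590 = 22.0724
theta = 115° + 347° = 462° = 102° (mod 360)

22.0724 cis(102°)


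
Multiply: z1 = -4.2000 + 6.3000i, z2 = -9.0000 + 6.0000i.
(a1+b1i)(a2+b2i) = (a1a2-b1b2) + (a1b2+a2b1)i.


Real = -4.2*(-9) - 6.3*6 = 37.8 - 37.8 = 0
Imag = -4.2*6 - (9)*6.3 = -25.2 - (56.7) = -81.9

0 - 81.9000i


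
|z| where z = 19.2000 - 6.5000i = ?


|z| = sqrt(19.2^2 + (-6.5)^2) = sqrt(368.64 + 42.25) = sqrt(410.89) = 20.2704

|z| = 20.2704


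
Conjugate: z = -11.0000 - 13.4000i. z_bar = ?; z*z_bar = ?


z_bar = -11.0000 + 13.4000i
z*z_bar = (-11)^2 + (-13.4)^2 = 121 + 179.56 = 300.56

z_bar = -11.0000 + 13.4000i, z*z_bar = 300.56


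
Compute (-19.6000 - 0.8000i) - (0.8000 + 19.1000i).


Real: -19.6 - 0.8 = -20.4
Imag: -0.8 - 19.1 = -19.9

-20.4000 - 19.9000i


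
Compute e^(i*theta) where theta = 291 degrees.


cos(291°) = 0.3584
sin(291°) = -0.9336

e^(i*291°) = 0.3584 - 0.9336i


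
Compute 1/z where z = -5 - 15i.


|z|^2 = 25+225 = 250
1/z = (-5 + 15i)/250

1/z = -0.0200 + 0.0600i


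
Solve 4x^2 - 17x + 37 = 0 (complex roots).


disc = (-17)^2 - 4*4*37 = 289 - 592 = -303
sqrt(|disc|) = sqrt(303) = 17.4069
Real part = 17/(2*4) = 2.1250
Imag part = 17.4069/(2*4) = 2.1759

2.1250 ± 2.1759i


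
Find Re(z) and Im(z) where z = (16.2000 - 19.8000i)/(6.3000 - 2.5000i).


Multiply by conjugate: (16.2000 - 19.8000i)(6.3000 + 2.5000i) / (6.3^2 + (-2.5)^2)
Numerator real = 16.2*6.3 - (19.8)*(-2.5) = 151.56
Numerator imag = -19.8*6.3 - 16.2*(-2.5) = -84.24
Denominator = 45.94
Re(z) = 151.56/45.94 = 3.2991
Im(z) = -84.24/45.94 = -1.8337

Re(z) = 3.2991, Im(z) = -1.8337


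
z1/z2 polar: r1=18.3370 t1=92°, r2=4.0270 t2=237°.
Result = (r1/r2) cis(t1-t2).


r = 18.3370 / 4.0270 = 4.5535
theta = 92° - 237° = -145° = 215° (mod 360)

4.5535 cis(215°)


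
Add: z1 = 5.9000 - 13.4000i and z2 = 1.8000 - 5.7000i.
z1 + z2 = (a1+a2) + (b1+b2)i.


Real: 5.9 + 1.8 = 7.7
Imag: -13.4 - 5.7 = -19.1

7.7000 - 19.1000i


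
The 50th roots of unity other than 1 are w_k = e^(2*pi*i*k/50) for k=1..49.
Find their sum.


With w = e^(2*pi*i/50), all 50 of the 50th roots of unity w^0 = 1, w, ..., w^(49) sum to 0: 1 + w + ... + w^(49) = (1 - w^50)/(1 - w) = 0 since w^50 = 1, w ≠ 1.
Removing the root 1: w + w^2 + ... + w^(49) = 0 - 1 = -1

Sum = -1


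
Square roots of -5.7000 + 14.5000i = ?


|z| = sqrt(32.49+210.25) = 15.5801
sqrt((|z|+a)/2) = sqrt((15.5801+(-5.7))/2) = sqrt(4.9401) = 2.2226
sqrt((|z|-a)/2) = sqrt((15.5801-(-5.7))/2) = sqrt(10.6401) = 3.2619

±(2.2226 + 3.2619i) i.e. 2.2226 + 3.2619i and -2.2226 - 3.2619i


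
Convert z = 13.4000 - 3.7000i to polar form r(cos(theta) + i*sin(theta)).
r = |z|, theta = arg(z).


r = sqrt(179.56+13.69) = sqrt(193.25) = 13.9014
theta = atan2(-3.7, 13.4) = -15.4359 degrees

r = 13.9014, theta = -15.4359 degrees


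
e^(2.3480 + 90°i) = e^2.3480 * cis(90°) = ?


e^2.3480 = 10.4646
cos(90°) = 0
sin(90°) = 1
Real = 10.4646*0 = 0
Imag = 10.4646*1 = 10.4646

0 + 10.4646i


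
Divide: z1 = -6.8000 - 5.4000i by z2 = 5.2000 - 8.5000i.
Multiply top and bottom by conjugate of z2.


Conjugate of z2 = 5.2000 + 8.5000i
Numerator: (-6.8000 - 5.4000i)(5.2000 + 8.5000i) = 10.5400 - 85.8800i
Denominator: 5.2^2 + (-8.5)^2 = 99.29
Result = (10.5400 - 85.8800i)/99.29

0.1062 - 0.8649i


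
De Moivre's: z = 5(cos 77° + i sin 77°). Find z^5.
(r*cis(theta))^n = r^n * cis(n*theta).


r^5 = 5^5 = 3125
n*theta = 5*77° = 385° = 25° (mod 360)
a = 3125*cos(25°) = 2832.2118
b = 3125*sin(25°) = 1320.6821

3125 cis(25°) = 2832.2118 + 1320.6821i


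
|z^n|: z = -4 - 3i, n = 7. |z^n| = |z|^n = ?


|z| = sqrt(16+9) = sqrt(25) = 5
|z^7| = |z|^7 = 5^7 = 78125

|z^7| = 78125


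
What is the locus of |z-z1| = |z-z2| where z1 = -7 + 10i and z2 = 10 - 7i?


Equal distances means the locus is the perpendicular bisector of z1 and z2.
Midpoint = ((-7+10)/2, (10+(-7))/2) = (1.5000, 1.5000)

Perpendicular bisector through (1.5000, 1.5000)


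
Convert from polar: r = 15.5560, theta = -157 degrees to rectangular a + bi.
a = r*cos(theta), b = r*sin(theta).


a = 15.5560*cos(-157°) = 15.5560*(-0.920505) = -14.3194
b = 15.5560*sin(-157°) = 15.5560*(-0.39073) = -6.0782

-14.3194 - 6.0782i


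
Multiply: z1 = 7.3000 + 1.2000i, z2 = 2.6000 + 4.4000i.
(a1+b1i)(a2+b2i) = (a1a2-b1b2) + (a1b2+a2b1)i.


Real = 7.3*2.6 - 1.2*4.4 = 18.98 - 5.28 = 13.7
Imag = 7.3*4.4 + 2.6*1.2 = 32.12 + 3.12 = 35.24

13.7000 + 35.2400i


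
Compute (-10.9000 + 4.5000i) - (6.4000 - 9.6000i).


Real: -10.9 - 6.4 = -17.3
Imag: 4.5 + 9.6 = 14.1

-17.3000 + 14.1000i


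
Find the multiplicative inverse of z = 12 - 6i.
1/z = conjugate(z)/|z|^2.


|z|^2 = 144+36 = 180
1/z = (12 + 6i)/180

1/z = 0.0667 + 0.0333i


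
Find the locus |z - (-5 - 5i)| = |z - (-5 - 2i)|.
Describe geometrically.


Equal distances means the locus is the perpendicular bisector of z1 and z2.
Midpoint = ((-5+(-5))/2, (-5+(-2))/2) = (-5.0000, -3.5000)

Perpendicular bisector through (-5.0000, -3.5000)


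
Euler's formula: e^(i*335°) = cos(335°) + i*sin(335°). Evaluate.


cos(335°) = 0.9063
sin(335°) = -0.4226

e^(i*335°) = 0.9063 - 0.4226i


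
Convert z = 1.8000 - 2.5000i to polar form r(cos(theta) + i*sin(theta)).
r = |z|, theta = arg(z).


r = sqrt(3.24+6.25) = sqrt(9.49) = 3.0806
theta = atan2(-2.5, 1.8) = -54.2461 degrees

r = 3.0806, theta = -54.2461 degrees


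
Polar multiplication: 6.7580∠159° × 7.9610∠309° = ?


r = 6.7580 * 7.9610 = 53.8004
theta = 159° + 309° = 468° = 108° (mod 360)

53.8004 cis(108°)


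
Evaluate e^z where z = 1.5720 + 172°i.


e^1.5720 = 4.8163
cos(172°) = -0.99027
sin(172°) = 0.13917
Real = 4.8163*(-0.99027) = -4.7694
Imag = 4.8163*0.13917 = 0.6703

-4.7694 + 0.6703i


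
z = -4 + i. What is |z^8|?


|z| = sqrt(16+1) = sqrt(17) = 4.1231
|z^8| = |z|^8 = (sqrt(17))^8 = 17^4 = 83521

|z^8| = 83521


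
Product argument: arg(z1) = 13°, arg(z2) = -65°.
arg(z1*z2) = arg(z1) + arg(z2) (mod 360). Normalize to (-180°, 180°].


arg(z1*z2) = 13° - 65° = -52°
Normalized to (-180°, 180°]: -52°

-52°


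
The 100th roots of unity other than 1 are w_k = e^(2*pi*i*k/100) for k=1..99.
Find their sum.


With w = e^(2*pi*i/100), all 100 of the 100th roots of unity w^0 = 1, w, ..., w^(99) sum to 0: 1 + w + ... + w^(99) = (1 - w^100)/(1 - w) = 0 since w^100 = 1, w ≠ 1.
Removing the root 1: w + w^2 + ... + w^(99) = 0 - 1 = -1

Sum = -1


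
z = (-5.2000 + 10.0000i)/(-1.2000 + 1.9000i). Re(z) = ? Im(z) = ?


Multiply by conjugate: (-5.2000 + 10.0000i)(-1.2000 - 1.9000i) / ((-1.2)^2 + 1.9^2)
Numerator real = -5.2*(-1.2) + 10*1.9 = 25.24
Numerator imag = 10*(-1.2) - (-5.2)*1.9 = -2.12
Denominator = 5.05
Re(z) = 25.24/5.05 = 4.9980
Im(z) = -2.12/5.05 = -0.4198

Re(z) = 4.9980, Im(z) = -0.4198


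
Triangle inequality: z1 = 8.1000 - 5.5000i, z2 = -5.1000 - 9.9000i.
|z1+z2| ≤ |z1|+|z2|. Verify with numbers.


|z1| = sqrt(8.1^2 + (-5.5)^2) = sqrt(95.86) = 9.7908
|z2| = sqrt((-5.1)^2 + (-9.9)^2) = sqrt(124.02) = 11.1364
z1+z2 = 3.0000 - 15.4000i
|z1+z2| = sqrt(246.16) = 15.6895
|z1|+|z2| = 9.7908 + 11.1364 = 20.9272

|z1+z2| = 15.6895 ≤ |z1|+|z2| = 20.9272 (verified)


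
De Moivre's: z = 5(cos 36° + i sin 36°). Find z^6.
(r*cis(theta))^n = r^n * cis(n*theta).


r^6 = 5^6 = 15625
n*theta = 6*36° = 216° = 216° (mod 360)
a = 15625*cos(216°) = -12640.8905
b = 15625*sin(216°) = -9184.1446

15625 cis(216°) = -12640.8905 - 9184.1446i


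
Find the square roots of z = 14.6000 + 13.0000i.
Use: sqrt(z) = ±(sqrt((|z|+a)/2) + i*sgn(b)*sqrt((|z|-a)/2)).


|z| = sqrt(213.16+169) = 19.5489
sqrt((|z|+a)/2) = sqrt((19.5489+14.6)/2) = sqrt(17.0745) = 4.1321
sqrt((|z|-a)/2) = sqrt((19.5489-14.6)/2) = sqrt(2.4745) = 1.5730

±(4.1321 + 1.5730i) i.e. 4.1321 + 1.5730i and -4.1321 - 1.5730i


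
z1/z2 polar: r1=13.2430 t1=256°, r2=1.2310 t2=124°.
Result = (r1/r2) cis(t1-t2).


r = 13.2430 / 1.2310 = 10.7579
theta = 256° - 124° = 132° = 132° (mod 360)

10.7579 cis(132°)


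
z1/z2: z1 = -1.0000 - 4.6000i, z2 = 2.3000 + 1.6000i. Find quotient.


Conjugate of z2 = 2.3000 - 1.6000i
Numerator: (-1.0000 - 4.6000i)(2.3000 - 1.6000i) = -9.6600 - 8.9800i
Denominator: 2.3^2 + 1.6^2 = 7.85
Result = (-9.6600 - 8.9800i)/7.85

-1.2306 - 1.1439i


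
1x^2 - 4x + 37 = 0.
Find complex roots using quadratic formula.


disc = (-4)^2 - 4*1*37 = 16 - 148 = -132
sqrt(|disc|) = sqrt(132) = 11.4891
Real part = 4/(2*1) = 2.0000
Imag part = 11.4891/(2*1) = 5.7446

2.0000 ± 5.7446i


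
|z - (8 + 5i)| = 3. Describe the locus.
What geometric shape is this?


|z - z0| = r is a circle with center z0 and radius r.
Center = (8, 5), radius = 3

Circle with center (8, 5) and radius 3


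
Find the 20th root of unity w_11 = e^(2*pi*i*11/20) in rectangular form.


Angle = 360*11/20 = 198°
a = cos(198°) = -0.9511
b = sin(198°) = -0.3090

-0.9511 - 0.3090i


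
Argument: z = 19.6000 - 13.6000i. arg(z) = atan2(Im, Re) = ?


Re = 19.6, Im = -13.6
arg = atan2(-13.6, 19.6) = -34.7559 degrees

arg(z) = -34.7559 degrees


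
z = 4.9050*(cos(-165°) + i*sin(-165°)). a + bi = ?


a = 4.9050*cos(-165°) = 4.9050*(-0.96593) = -4.7379
b = 4.9050*sin(-165°) = 4.9050*(-0.25882) = -1.2695

-4.7379 - 1.2695i


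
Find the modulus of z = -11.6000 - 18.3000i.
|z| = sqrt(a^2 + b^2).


|z| = sqrt((-11.6)^2 + (-18.3)^2) = sqrt(134.56 + 334.89) = sqrt(469.45) = 21.6668

|z| = 21.6668


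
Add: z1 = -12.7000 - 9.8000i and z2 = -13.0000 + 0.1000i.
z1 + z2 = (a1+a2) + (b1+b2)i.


Real: -12.7 - 13 = -25.7
Imag: -9.8 + 0.1 = -9.7

-25.7000 - 9.7000i


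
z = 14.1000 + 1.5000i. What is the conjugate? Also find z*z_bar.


z_bar = 14.1000 - 1.5000i
z*z_bar = 14.1^2 + 1.5^2 = 198.81 + 2.25 = 201.06

z_bar = 14.1000 - 1.5000i, z*z_bar = 201.06


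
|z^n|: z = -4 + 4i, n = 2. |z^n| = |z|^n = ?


|z| = sqrt(16+16) = sqrt(32) = 5.6569
|z^2| = |z|^2 = (sqrt(32))^2 = 32

|z^2| = 32


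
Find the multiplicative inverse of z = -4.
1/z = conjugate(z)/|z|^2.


|z|^2 = 16+0 = 16
1/z = (-4 - 0i)/16

1/z = -0.2500 + 0i


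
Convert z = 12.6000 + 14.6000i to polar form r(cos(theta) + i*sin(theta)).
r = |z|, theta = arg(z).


r = sqrt(158.76+213.16) = sqrt(371.92) = 19.2852
theta = atan2(14.6, 12.6) = 49.2054 degrees

r = 19.2852, theta = 49.2054 degrees


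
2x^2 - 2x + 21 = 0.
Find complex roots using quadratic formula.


disc = (-2)^2 - 4*2*21 = 4 - 168 = -164
sqrt(|disc|) = sqrt(164) = 12.8062
Real part = 2/(2*2) = 0.5000
Imag part = 12.8062/(2*2) = 3.2016

0.5000 ± 3.2016i


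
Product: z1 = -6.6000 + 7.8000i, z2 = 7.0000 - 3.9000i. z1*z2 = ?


Real = -6.6*7 - 7.8*(-3.9) = -46.2 - (-30.42) = -15.78
Imag = -6.6*(-3.9) + 7*7.8 = 25.74 + 54.6 = 80.34

-15.7800 + 80.3400i


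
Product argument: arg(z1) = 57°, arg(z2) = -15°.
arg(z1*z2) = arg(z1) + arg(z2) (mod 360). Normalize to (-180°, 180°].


arg(z1*z2) = 57° - 15° = 42°
Normalized to (-180°, 180°]: 42°

42°


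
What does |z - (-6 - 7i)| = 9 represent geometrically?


|z - z0| = r is a circle with center z0 and radius r.
Center = (-6, -7), radius = 9

Circle with center (-6, -7) and radius 9


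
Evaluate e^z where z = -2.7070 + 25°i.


e^-2.7070 = 0.0667
cos(25°) = 0.9063
sin(25°) = 0.4226
Real = 0.0667*0.9063 = 0.0605
Imag = 0.0667*0.4226 = 0.0282

0.0605 + 0.0282i


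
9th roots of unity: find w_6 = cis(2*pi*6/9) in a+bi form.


Angle = 360*6/9 = 240°
a = cos(240°) = -0.5000
b = sin(240°) = -0.8660

-0.5000 - 0.8660i


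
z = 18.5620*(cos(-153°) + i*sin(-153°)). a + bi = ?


a = 18.5620*cos(-153°) = 18.5620*(-0.89101) = -16.5389
b = 18.5620*sin(-153°) = 18.5620*(-0.45399) = -8.4270

-16.5389 - 8.4270i


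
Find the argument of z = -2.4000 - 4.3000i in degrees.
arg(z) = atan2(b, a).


Re = -2.4, Im = -4.3
arg = atan2(-4.3, -2.4) = -119.1676 degrees

arg(z) = -119.1676 degrees


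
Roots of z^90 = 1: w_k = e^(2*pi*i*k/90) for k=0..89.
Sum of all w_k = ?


The sum of all 90th roots of unity is 0.
Geometric series: (1 - w^90)/(1 - w) = (1-1)/(1-w) = 0 since w^90 = 1, w ≠ 1.
Alternatively: coefficient of z^89 in z^90 - 1 is 0.

0


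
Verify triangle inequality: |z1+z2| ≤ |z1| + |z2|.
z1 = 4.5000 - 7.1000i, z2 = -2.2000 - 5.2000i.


|z1| = sqrt(4.5^2 + (-7.1)^2) = sqrt(70.66) = 8.4060
|z2| = sqrt((-2.2)^2 + (-5.2)^2) = sqrt(31.88) = 5.6462
z1+z2 = 2.3000 - 12.3000i
|z1+z2| = sqrt(156.58) = 12.5132
|z1|+|z2| = 8.4060 + 5.6462 = 14.0522

|z1+z2| = 12.5132 ≤ |z1|+|z2| = 14.0522 (verified)


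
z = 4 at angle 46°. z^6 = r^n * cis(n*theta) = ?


r^6 = 4^6 = 4096
n*theta = 6*46° = 276° = 276° (mod 360)
a = 4096*cos(276°) = 428.1486
b = 4096*sin(276°) = -4073.5617

4096 cis(276°) = 428.1486 - 4073.5617i


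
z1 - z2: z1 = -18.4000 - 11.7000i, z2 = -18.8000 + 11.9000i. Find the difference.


Real: -18.4 + 18.8 = 0.4
Imag: -11.7 - 11.9 = -23.6

0.4000 - 23.6000i


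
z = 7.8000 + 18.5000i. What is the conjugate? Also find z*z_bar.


z_bar = 7.8000 - 18.5000i
z*z_bar = 7.8^2 + 18.5^2 = 60.84 + 342.25 = 403.09

z_bar = 7.8000 - 18.5000i, z*z_bar = 403.09


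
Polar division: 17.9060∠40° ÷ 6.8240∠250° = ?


r = 17.9060 / 6.8240 = 2.6240
theta = 40° - 250° = -210° = 150° (mod 360)

2.6240 cis(150°)


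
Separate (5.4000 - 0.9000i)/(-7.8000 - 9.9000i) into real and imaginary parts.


Multiply by conjugate: (5.4000 - 0.9000i)(-7.8000 + 9.9000i) / ((-7.8)^2 + (-9.9)^2)
Numerator real = 5.4*(-7.8) - (0.9)*(-9.9) = -33.21
Numerator imag = -0.9*(-7.8) - 5.4*(-9.9) = 60.48
Denominator = 158.85
Re(z) = -33.21/158.85 = -0.2091
Im(z) = 60.48/158.85 = 0.3807

Re(z) = -0.2091, Im(z) = 0.3807


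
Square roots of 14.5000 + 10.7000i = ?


|z| = sqrt(210.25+114.49) = 18.0205
sqrt((|z|+a)/2) = sqrt((18.0205+14.5)/2) = sqrt(16.2603) = 4.0324
sqrt((|z|-a)/2) = sqrt((18.0205-14.5)/2) = sqrt(1.7603) = 1.3268

±(4.0324 + 1.3268i) i.e. 4.0324 + 1.3268i and -4.0324 - 1.3268i


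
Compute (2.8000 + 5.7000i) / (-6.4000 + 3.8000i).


Conjugate of z2 = -6.4000 - 3.8000i
Numerator: (2.8000 + 5.7000i)(-6.4000 - 3.8000i) = 3.7400 - 47.1200i
Denominator: (-6.4)^2 + 3.8^2 = 55.4
Result = (3.7400 - 47.1200i)/55.4

0.0675 - 0.8505i


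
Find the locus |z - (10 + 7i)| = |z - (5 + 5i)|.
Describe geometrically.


Equal distances means the locus is the perpendicular bisector of z1 and z2.
Midpoint = ((10+5)/2, (7+5)/2) = (7.5000, 6.0000)

Perpendicular bisector through (7.5000, 6.0000)


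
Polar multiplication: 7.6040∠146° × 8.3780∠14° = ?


r = 7.6040 * 8.3780 = 63.7063
theta = 146° + 14° = 160° = 160° (mod 360)

63.7063 cis(160°)


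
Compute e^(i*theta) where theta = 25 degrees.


cos(25°) = 0.9063
sin(25°) = 0.4226

e^(i*25°) = 0.9063 + 0.4226i


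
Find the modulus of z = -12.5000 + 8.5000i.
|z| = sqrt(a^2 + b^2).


|z| = sqrt((-12.5)^2 + 8.5^2) = sqrt(156.25 + 72.25) = sqrt(228.5) = 15.1162

|z| = 15.1162


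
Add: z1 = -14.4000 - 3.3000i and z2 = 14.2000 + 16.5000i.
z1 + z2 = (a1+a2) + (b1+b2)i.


Real: -14.4 + 14.2 = -0.2
Imag: -3.3 + 16.5 = 13.2

-0.2000 + 13.2000i


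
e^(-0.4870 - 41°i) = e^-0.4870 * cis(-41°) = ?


e^-0.4870 = 0.61447
cos(-41°) = 0.7547
sin(-41°) = -0.65606
Real = 0.61447*0.7547 = 0.4637
Imag = 0.61447*(-0.65606) = -0.4031

0.4637 - 0.4031i


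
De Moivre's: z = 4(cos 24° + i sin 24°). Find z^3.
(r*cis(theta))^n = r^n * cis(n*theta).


r^3 = 4^3 = 64
n*theta = 3*24° = 72° = 72° (mod 360)
a = 64*cos(72°) = 19.7771
b = 64*sin(72°) = 60.8676

64 cis(72°) = 19.7771 + 60.8676i


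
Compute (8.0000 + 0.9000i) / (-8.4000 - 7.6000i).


Conjugate of z2 = -8.4000 + 7.6000i
Numerator: (8.0000 + 0.9000i)(-8.4000 + 7.6000i) = -74.0400 + 53.2400i
Denominator: (-8.4)^2 + (-7.6)^2 = 128.32
Result = (-74.0400 + 53.2400i)/128.32

-0.5770 + 0.4149i


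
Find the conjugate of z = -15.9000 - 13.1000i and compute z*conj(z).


z_bar = -15.9000 + 13.1000i
z*z_bar = (-15.9)^2 + (-13.1)^2 = 252.81 + 171.61 = 424.42

z_bar = -15.9000 + 13.1000i, z*z_bar = 424.42


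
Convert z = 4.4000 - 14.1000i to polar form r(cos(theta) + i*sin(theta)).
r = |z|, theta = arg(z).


r = sqrt(19.36+198.81) = sqrt(218.17) = 14.7706
theta = atan2(-14.1, 4.4) = -72.6691 degrees

r = 14.7706, theta = -72.6691 degrees


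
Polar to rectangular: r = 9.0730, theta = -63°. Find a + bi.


a = 9.0730*cos(-63°) = 9.0730*0.454 = 4.1191
b = 9.0730*sin(-63°) = 9.0730*(-0.89101) = -8.0841

4.1191 - 8.0841i


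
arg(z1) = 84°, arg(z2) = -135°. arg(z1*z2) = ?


arg(z1*z2) = 84° - 135° = -51°
Normalized to (-180°, 180°]: -51°

-51°


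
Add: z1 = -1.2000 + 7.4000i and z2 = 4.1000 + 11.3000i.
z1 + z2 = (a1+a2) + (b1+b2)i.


Real: -1.2 + 4.1 = 2.9
Imag: 7.4 + 11.3 = 18.7

2.9000 + 18.7000i


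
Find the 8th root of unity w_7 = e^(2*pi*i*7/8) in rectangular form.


Angle = 360*7/8 = 315°
a = cos(315°) = 0.7071
b = sin(315°) = -0.7071

0.7071 - 0.7071i


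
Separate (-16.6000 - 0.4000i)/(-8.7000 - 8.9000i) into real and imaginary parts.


Multiply by conjugate: (-16.6000 - 0.4000i)(-8.7000 + 8.9000i) / ((-8.7)^2 + (-8.9)^2)
Numerator real = -16.6*(-8.7) - (0.4)*(-8.9) = 147.98
Numerator imag = -0.4*(-8.7) - (-16.6)*(-8.9) = -144.26
Denominator = 154.9
Re(z) = 147.98/154.9 = 0.9553
Im(z) = -144.26/154.9 = -0.9313

Re(z) = 0.9553, Im(z) = -0.9313


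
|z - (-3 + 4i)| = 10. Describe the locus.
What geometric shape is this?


|z - z0| = r is a circle with center z0 and radius r.
Center = (-3, 4), radius = 10

Circle with center (-3, 4) and radius 10


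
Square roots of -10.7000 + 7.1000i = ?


|z| = sqrt(114.49+50.41) = 12.8413
sqrt((|z|+a)/2) = sqrt((12.8413+(-10.7))/2) = sqrt(1.0707) = 1.0347
sqrt((|z|-a)/2) = sqrt((12.8413-(-10.7))/2) = sqrt(11.7707) = 3.4308

±(1.0347 + 3.4308i) i.e. 1.0347 + 3.4308i and -1.0347 - 3.4308i


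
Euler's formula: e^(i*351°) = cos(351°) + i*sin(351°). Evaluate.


cos(351°) = 0.9877
sin(351°) = -0.1564

e^(i*351°) = 0.9877 - 0.1564i


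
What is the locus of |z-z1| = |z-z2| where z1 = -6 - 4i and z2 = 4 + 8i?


Equal distances means the locus is the perpendicular bisector of z1 and z2.
Midpoint = ((-6+4)/2, (-4+8)/2) = (-1.0000, 2.0000)

Perpendicular bisector through (-1.0000, 2.0000)


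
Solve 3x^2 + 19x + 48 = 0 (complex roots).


disc = 19^2 - 4*3*48 = 361 - 576 = -215
sqrt(|disc|) = sqrt(215) = 14.6629
Real part = -19/(2*3) = -3.1667
Imag part = 14.6629/(2*3) = 2.4438

-3.1667 ± 2.4438i


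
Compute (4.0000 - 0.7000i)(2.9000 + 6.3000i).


Real = 4*2.9 - (-0.7)*6.3 = 11.6 - (-4.41) = 16.01
Imag = 4*6.3 + 2.9*(-0.7) = 25.2 - (2.03) = 23.17

16.0100 + 23.1700i


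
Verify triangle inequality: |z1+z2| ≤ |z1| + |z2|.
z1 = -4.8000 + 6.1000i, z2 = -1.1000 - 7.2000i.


|z1| = sqrt((-4.8)^2 + 6.1^2) = sqrt(60.25) = 7.7621
|z2| = sqrt((-1.1)^2 + (-7.2)^2) = sqrt(53.05) = 7.2835
z1+z2 = -5.9000 - 1.1000i
|z1+z2| = sqrt(36.02) = 6.0017
|z1|+|z2| = 7.7621 + 7.2835 = 15.0456

|z1+z2| = 6.0017 ≤ |z1|+|z2| = 15.0456 (verified)


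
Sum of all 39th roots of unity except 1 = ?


With w = e^(2*pi*i/39), all 39 of the 39th roots of unity w^0 = 1, w, ..., w^(38) sum to 0: 1 + w + ... + w^(38) = (1 - w^39)/(1 - w) = 0 since w^39 = 1, w ≠ 1.
Removing the root 1: w + w^2 + ... + w^(38) = 0 - 1 = -1

Sum = -1


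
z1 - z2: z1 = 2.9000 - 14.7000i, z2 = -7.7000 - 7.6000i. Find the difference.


Real: 2.9 + 7.7 = 10.6
Imag: -14.7 + 7.6 = -7.1

10.6000 - 7.1000i


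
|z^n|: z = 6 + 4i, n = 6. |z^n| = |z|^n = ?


|z| = sqrt(36+16) = sqrt(52) = 7.2111
|z^6| = |z|^6 = (sqrt(52))^6 = 52^3 = 140608

|z^6| = 140608


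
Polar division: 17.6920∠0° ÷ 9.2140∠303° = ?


r = 17.6920 / 9.2140 = 1.9201
theta = 0° - 303° = -303° = 57° (mod 360)

1.9201 cis(57°)


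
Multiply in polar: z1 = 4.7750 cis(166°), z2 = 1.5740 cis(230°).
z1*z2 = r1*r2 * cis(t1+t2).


r = 4.7750 * 1.5740 = 7.5159
theta = 166° + 230° = 396° = 36° (mod 360)

7.5159 cis(36°)


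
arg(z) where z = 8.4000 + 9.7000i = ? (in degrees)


Re = 8.4, Im = 9.7
arg = atan2(9.7, 8.4) = 49.1081 degrees

arg(z) = 49.1081 degrees


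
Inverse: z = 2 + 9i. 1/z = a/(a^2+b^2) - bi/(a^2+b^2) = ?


|z|^2 = 4+81 = 85
1/z = (2 - 9i)/85

1/z = 0.0235 - 0.1059i


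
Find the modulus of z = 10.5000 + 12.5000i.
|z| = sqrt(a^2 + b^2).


|z| = sqrt(10.5^2 + 12.5^2) = sqrt(110.25 + 156.25) = sqrt(266.5) = 16.3248

|z| = 16.3248


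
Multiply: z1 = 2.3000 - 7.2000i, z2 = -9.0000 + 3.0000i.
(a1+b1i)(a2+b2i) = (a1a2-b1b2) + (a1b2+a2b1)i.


Real = 2.3*(-9) - (-7.2)*3 = -20.7 - (-21.6) = 0.9
Imag = 2.3*3 - (9)*(-7.2) = 6.9 + 64.8 = 71.7

0.9000 + 71.7000i


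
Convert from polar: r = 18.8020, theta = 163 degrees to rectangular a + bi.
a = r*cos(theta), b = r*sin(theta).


a = 18.8020*cos(163°) = 18.8020*(-0.9563) = -17.9804
b = 18.8020*sin(163°) = 18.8020*0.292372 = 5.4972

-17.9804 + 5.4972i


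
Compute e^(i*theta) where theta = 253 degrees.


cos(253°) = -0.2924
sin(253°) = -0.9563

e^(i*253°) = -0.2924 - 0.9563i


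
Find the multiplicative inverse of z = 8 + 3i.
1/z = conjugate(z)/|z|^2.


|z|^2 = 64+9 = 73
1/z = (8 - 3i)/73

1/z = 0.1096 - 0.0411i


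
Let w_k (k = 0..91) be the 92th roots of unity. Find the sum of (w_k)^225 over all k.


The roots are w_k = w^k with w = e^(2*pi*i/92), and (w^k)^225 = (w^225)^k.
So S = 1 + u + u^2 + ... + u^(91) with u = w^225.
225 = 2*92 + 41, so 225 is not a multiple of 92: u = (w^92)^2 * w^41 = w^41 ≠ 1 (w is a primitive 92th root), while u^92 = (w^92)^225 = 1.
Geometric series: S = (1 - u^92)/(1 - u) = (1 - 1)/(1 - u) = 0

S = 0


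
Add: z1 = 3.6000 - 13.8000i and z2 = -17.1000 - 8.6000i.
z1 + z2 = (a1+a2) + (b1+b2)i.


Real: 3.6 - 17.1 = -13.5
Imag: -13.8 - 8.6 = -22.4

-13.5000 - 22.4000i


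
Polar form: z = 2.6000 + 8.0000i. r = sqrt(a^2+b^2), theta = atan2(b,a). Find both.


r = sqrt(6.76+64) = sqrt(70.76) = 8.4119
theta = atan2(8, 2.6) = 71.9958 degrees

r = 8.4119, theta = 71.9958 degrees


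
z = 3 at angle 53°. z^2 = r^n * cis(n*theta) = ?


r^2 = 3^2 = 9
n*theta = 2*53° = 106° = 106° (mod 360)
a = 9*cos(106°) = -2.4807
b = 9*sin(106°) = 8.6514

9 cis(106°) = -2.4807 + 8.6514i


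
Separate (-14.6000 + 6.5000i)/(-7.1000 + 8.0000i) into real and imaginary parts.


Multiply by conjugate: (-14.6000 + 6.5000i)(-7.1000 - 8.0000i) / ((-7.1)^2 + 8^2)
Numerator real = -14.6*(-7.1) + 6.5*8 = 155.66
Numerator imag = 6.5*(-7.1) - (-14.6)*8 = 70.65
Denominator = 114.41
Re(z) = 155.66/114.41 = 1.3605
Im(z) = 70.65/114.41 = 0.6175

Re(z) = 1.3605, Im(z) = 0.6175


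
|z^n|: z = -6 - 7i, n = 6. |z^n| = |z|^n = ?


|z| = sqrt(36+49) = sqrt(85) = 9.2195
|z^6| = |z|^6 = (sqrt(85))^6 = 85^3 = 614125

|z^6| = 614125


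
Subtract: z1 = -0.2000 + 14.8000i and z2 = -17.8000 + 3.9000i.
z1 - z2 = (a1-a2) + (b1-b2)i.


Real: -0.2 + 17.8 = 17.6
Imag: 14.8 - 3.9 = 10.9

17.6000 + 10.9000i


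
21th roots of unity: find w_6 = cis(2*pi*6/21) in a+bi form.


Angle = 360*6/21 = 102.8571°
a = cos(102.8571°) = -0.2225
b = sin(102.8571°) = 0.9749

-0.2225 + 0.9749i


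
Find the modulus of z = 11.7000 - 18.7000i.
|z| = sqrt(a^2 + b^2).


|z| = sqrt(11.7^2 + (-18.7)^2) = sqrt(136.89 + 349.69) = sqrt(486.58) = 22.0586

|z| = 22.0586


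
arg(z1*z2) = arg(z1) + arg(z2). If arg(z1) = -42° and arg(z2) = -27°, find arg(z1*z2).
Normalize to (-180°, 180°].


arg(z1*z2) = -42° - 27° = -69°
Normalized to (-180°, 180°]: -69°

-69°


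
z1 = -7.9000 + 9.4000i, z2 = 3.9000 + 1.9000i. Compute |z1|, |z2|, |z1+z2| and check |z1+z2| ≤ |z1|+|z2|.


|z1| = sqrt((-7.9)^2 + 9.4^2) = sqrt(150.77) = 12.2788
|z2| = sqrt(3.9^2 + 1.9^2) = sqrt(18.82) = 4.3382
z1+z2 = -4.0000 + 11.3000i
|z1+z2| = sqrt(143.69) = 11.9871
|z1|+|z2| = 12.2788 + 4.3382 = 16.6170

|z1+z2| = 11.9871 ≤ |z1|+|z2| = 16.6170 (verified)


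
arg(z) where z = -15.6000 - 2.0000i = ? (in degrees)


Re = -15.6, Im = -2
arg = atan2(-2, -15.6) = -172.6942 degrees

arg(z) = -172.6942 degrees


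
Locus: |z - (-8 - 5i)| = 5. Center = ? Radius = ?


|z - z0| = r is a circle with center z0 and radius r.
Center = (-8, -5), radius = 5

Circle with center (-8, -5) and radius 5


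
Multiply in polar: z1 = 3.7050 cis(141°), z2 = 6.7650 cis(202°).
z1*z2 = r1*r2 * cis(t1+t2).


r = 3.7050 * 6.7650 = 25.0643
theta = 141° + 202° = 343° = 343° (mod 360)

25.0643 cis(343°)


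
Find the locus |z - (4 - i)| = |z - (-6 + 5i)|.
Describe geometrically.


Equal distances means the locus is the perpendicular bisector of z1 and z2.
Midpoint = ((4+(-6))/2, (-1+5)/2) = (-1.0000, 2.0000)

Perpendicular bisector through (-1.0000, 2.0000)


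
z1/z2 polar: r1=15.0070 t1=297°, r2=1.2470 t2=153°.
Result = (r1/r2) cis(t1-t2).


r = 15.0070 / 1.2470 = 12.0345
theta = 297° - 153° = 144° = 144° (mod 360)

12.0345 cis(144°)


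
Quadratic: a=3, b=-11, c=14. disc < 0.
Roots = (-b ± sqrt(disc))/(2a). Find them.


disc = (-11)^2 - 4*3*14 = 121 - 168 = -47
sqrt(|disc|) = sqrt(47) = 6.8557
Real part = 11/(2*3) = 1.8333
Imag part = 6.8557/(2*3) = 1.1426

1.8333 ± 1.1426i


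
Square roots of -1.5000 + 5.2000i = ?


|z| = sqrt(2.25+27.04) = 5.4120
sqrt((|z|+a)/2) = sqrt((5.4120+(-1.5))/2) = sqrt(1.9560) = 1.3986
sqrt((|z|-a)/2) = sqrt((5.4120-(-1.5))/2) = sqrt(3.4560) = 1.8590

±(1.3986 + 1.8590i) i.e. 1.3986 + 1.8590i and -1.3986 - 1.8590i


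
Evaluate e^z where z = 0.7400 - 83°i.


e^0.7400 = 2.0959
cos(-83°) = 0.12187
sin(-83°) = -0.99255
Real = 2.0959*0.12187 = 0.2554
Imag = 2.0959*(-0.99255) = -2.0803

0.2554 - 2.0803i


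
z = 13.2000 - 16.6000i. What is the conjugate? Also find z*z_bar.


z_bar = 13.2000 + 16.6000i
z*z_bar = 13.2^2 + (-16.6)^2 = 174.24 + 275.56 = 449.8

z_bar = 13.2000 + 16.6000i, z*z_bar = 449.8


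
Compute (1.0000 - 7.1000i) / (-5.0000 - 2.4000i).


Conjugate of z2 = -5.0000 + 2.4000i
Numerator: (1.0000 - 7.1000i)(-5.0000 + 2.4000i) = 12.0400 + 37.9000i
Denominator: (-5)^2 + (-2.4)^2 = 30.76
Result = (12.0400 + 37.9000i)/30.76

0.3914 + 1.2321i


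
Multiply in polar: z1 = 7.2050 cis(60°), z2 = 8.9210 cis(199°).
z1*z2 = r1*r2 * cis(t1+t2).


r = 7.2050 * 8.9210 = 64.2758
theta = 60° + 199° = 259° = 259° (mod 360)

64.2758 cis(259°)


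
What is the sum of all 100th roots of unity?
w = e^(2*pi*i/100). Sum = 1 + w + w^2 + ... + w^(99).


The sum of all 100th roots of unity is 0.
Geometric series: (1 - w^100)/(1 - w) = (1-1)/(1-w) = 0 since w^100 = 1, w ≠ 1.
Alternatively: coefficient of z^99 in z^100 - 1 is 0.

0


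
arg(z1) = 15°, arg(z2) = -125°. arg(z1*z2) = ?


arg(z1*z2) = 15° - 125° = -110°
Normalized to (-180°, 180°]: -110°

-110°


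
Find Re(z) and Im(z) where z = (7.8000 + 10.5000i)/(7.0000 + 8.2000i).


Multiply by conjugate: (7.8000 + 10.5000i)(7.0000 - 8.2000i) / (7^2 + 8.2^2)
Numerator real = 7.8*7 + 10.5*8.2 = 140.7
Numerator imag = 10.5*7 - 7.8*8.2 = 9.54
Denominator = 116.24
Re(z) = 140.7/116.24 = 1.2104
Im(z) = 9.54/116.24 = 0.0821

Re(z) = 1.2104, Im(z) = 0.0821


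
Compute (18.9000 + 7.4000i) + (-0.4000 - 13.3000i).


Real: 18.9 - 0.4 = 18.5
Imag: 7.4 - 13.3 = -5.9

18.5000 - 5.9000i


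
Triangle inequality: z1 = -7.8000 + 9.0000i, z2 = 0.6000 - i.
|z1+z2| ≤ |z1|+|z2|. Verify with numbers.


|z1| = sqrt((-7.8)^2 + 9^2) = sqrt(141.84) = 11.9097
|z2| = sqrt(0.6^2 + (-1)^2) = sqrt(1.36) = 1.1662
z1+z2 = -7.2000 + 8.0000i
|z1+z2| = sqrt(115.84) = 10.7629
|z1|+|z2| = 11.9097 + 1.1662 = 13.0759

|z1+z2| = 10.7629 ≤ |z1|+|z2| = 13.0759 (verified)


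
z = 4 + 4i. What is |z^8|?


|z| = sqrt(16+16) = sqrt(32) = 5.6569
|z^8| = |z|^8 = (sqrt(32))^8 = 32^4 = 1048576

|z^8| = 1048576


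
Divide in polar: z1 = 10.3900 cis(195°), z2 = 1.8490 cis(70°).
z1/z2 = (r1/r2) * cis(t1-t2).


r = 10.3900 / 1.8490 = 5.6193
theta = 195° - 70° = 125° = 125° (mod 360)

5.6193 cis(125°)


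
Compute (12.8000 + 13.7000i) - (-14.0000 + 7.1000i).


Real: 12.8 + 14 = 26.8
Imag: 13.7 - 7.1 = 6.6

26.8000 + 6.6000i


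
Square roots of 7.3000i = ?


|z| = sqrt(0+53.29) = 7.3000
sqrt((|z|+a)/2) = sqrt((7.3000+0)/2) = sqrt(3.6500) = 1.9105
sqrt((|z|-a)/2) = sqrt((7.3000-0)/2) = sqrt(3.6500) = 1.9105

±(1.9105 + 1.9105i) i.e. 1.9105 + 1.9105i and -1.9105 - 1.9105i


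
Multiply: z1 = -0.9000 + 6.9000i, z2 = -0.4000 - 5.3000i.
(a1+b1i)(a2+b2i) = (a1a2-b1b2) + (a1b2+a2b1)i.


Real = -0.9*(-0.4) - 6.9*(-5.3) = 0.36 - (-36.57) = 36.93
Imag = -0.9*(-5.3) - (0.4)*6.9 = 4.77 - (2.76) = 2.01

36.9300 + 2.0100i


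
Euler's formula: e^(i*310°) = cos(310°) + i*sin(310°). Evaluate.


cos(310°) = 0.6428
sin(310°) = -0.7660

e^(i*310°) = 0.6428 - 0.7660i


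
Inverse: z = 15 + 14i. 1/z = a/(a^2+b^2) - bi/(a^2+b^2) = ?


|z|^2 = 225+196 = 421
1/z = (15 - 14i)/421

1/z = 0.0356 - 0.0333i


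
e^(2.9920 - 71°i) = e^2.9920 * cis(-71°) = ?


e^2.9920 = 19.9255
cos(-71°) = 0.32557
sin(-71°) = -0.945519
Real = 19.9255*0.32557 = 6.4871
Imag = 19.9255*(-0.945519) = -18.8399

6.4871 - 18.8399i


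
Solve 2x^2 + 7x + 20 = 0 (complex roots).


disc = 7^2 - 4*2*20 = 49 - 160 = -111
sqrt(|disc|) = sqrt(111) = 10.5357
Real part = -7/(2*2) = -1.7500
Imag part = 10.5357/(2*2) = 2.6339

-1.7500 ± 2.6339i


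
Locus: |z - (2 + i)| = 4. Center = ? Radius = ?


|z - z0| = r is a circle with center z0 and radius r.
Center = (2, 1), radius = 4

Circle with center (2, 1) and radius 4


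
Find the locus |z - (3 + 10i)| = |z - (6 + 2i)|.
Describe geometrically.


Equal distances means the locus is the perpendicular bisector of z1 and z2.
Midpoint = ((3+6)/2, (10+2)/2) = (4.5000, 6.0000)

Perpendicular bisector through (4.5000, 6.0000)


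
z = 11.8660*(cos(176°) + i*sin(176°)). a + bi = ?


a = 11.8660*cos(176°) = 11.8660*(-0.997564) = -11.8371
b = 11.8660*sin(176°) = 11.8660*0.069756 = 0.8277

-11.8371 + 0.8277i


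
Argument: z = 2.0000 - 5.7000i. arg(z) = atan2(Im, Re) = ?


Re = 2, Im = -5.7
arg = atan2(-5.7, 2) = -70.6652 degrees

arg(z) = -70.6652 degrees


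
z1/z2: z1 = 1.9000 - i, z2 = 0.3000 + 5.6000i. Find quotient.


Conjugate of z2 = 0.3000 - 5.6000i
Numerator: (1.9000 - i)(0.3000 - 5.6000i) = -5.0300 - 10.9400i
Denominator: 0.3^2 + 5.6^2 = 31.45
Result = (-5.0300 - 10.9400i)/31.45

-0.1599 - 0.3479i


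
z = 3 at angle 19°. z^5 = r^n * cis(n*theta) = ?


r^5 = 3^5 = 243
n*theta = 5*19° = 95° = 95° (mod 360)
a = 243*cos(95°) = -21.1788
b = 243*sin(95°) = 242.0753

243 cis(95°) = -21.1788 + 242.0753i


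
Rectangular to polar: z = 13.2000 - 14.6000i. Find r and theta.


r = sqrt(174.24+213.16) = sqrt(387.4) = 19.6825
theta = atan2(-14.6, 13.2) = -47.8830 degrees

r = 19.6825, theta = -47.8830 degrees


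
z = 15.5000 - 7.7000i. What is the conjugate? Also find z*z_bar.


z_bar = 15.5000 + 7.7000i
z*z_bar = 15.5^2 + (-7.7)^2 = 240.25 + 59.29 = 299.54

z_bar = 15.5000 + 7.7000i, z*z_bar = 299.54


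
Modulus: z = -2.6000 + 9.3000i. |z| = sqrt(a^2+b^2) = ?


|z| = sqrt((-2.6)^2 + 9.3^2) = sqrt(6.76 + 86.49) = sqrt(93.25) = 9.6566

|z| = 9.6566


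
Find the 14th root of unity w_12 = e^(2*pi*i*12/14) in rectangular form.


Angle = 360*12/14 = 308.5714°
a = cos(308.5714°) = 0.6235
b = sin(308.5714°) = -0.7818

0.6235 - 0.7818i


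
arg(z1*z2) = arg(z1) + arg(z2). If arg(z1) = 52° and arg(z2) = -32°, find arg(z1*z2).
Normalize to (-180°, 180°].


arg(z1*z2) = 52° - 32° = 20°
Normalized to (-180°, 180°]: 20°

20°


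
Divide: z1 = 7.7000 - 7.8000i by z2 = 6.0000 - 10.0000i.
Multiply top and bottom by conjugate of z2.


Conjugate of z2 = 6.0000 + 10.0000i
Numerator: (7.7000 - 7.8000i)(6.0000 + 10.0000i) = 124.2000 + 30.2000i
Denominator: 6^2 + (-10)^2 = 136
Result = (124.2000 + 30.2000i)/136

0.9132 + 0.2221i


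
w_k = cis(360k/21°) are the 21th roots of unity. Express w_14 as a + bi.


Angle = 360*14/21 = 240°
a = cos(240°) = -0.5000
b = sin(240°) = -0.8660

-0.5000 - 0.8660i


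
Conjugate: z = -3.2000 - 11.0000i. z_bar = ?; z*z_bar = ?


z_bar = -3.2000 + 11.0000i
z*z_bar = (-3.2)^2 + (-11)^2 = 10.24 + 121 = 131.24

z_bar = -3.2000 + 11.0000i, z*z_bar = 131.24


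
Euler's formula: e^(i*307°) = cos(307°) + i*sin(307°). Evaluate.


cos(307°) = 0.6018
sin(307°) = -0.7986

e^(i*307°) = 0.6018 - 0.7986i


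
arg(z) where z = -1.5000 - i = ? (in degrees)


Re = -1.5, Im = -1
arg = atan2(-1, -1.5) = -146.3099 degrees

arg(z) = -146.3099 degrees


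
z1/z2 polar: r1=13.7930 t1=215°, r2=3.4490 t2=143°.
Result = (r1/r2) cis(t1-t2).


r = 13.7930 / 3.4490 = 3.9991
theta = 215° - 143° = 72° = 72° (mod 360)

3.9991 cis(72°)


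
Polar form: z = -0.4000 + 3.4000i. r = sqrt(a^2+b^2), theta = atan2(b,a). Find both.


r = sqrt(0.16+11.56) = sqrt(11.72) = 3.4234
theta = atan2(3.4, -0.4) = 96.7098 degrees

r = 3.4234, theta = 96.7098 degrees


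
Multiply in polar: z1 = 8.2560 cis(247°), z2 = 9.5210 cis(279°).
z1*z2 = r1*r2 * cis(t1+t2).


r = 8.2560 * 9.5210 = 78.6054
theta = 247° + 279° = 526° = 166° (mod 360)

78.6054 cis(166°)


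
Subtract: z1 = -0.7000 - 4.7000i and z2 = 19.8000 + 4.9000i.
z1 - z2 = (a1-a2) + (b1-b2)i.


Real: -0.7 - 19.8 = -20.5
Imag: -4.7 - 4.9 = -9.6

-20.5000 - 9.6000i


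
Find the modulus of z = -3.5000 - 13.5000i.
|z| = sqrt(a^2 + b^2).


|z| = sqrt((-3.5)^2 + (-13.5)^2) = sqrt(12.25 + 182.25) = sqrt(194.5) = 13.9463

|z| = 13.9463


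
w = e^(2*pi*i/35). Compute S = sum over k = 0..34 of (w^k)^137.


The roots are w_k = w^k with w = e^(2*pi*i/35), and (w^k)^137 = (w^137)^k.
So S = 1 + u + u^2 + ... + u^(34) with u = w^137.
137 = 3*35 + 32, so 137 is not a multiple of 35: u = (w^35)^3 * w^32 = w^32 ≠ 1 (w is a primitive 35th root), while u^35 = (w^35)^137 = 1.
Geometric series: S = (1 - u^35)/(1 - u) = (1 - 1)/(1 - u) = 0

S = 0


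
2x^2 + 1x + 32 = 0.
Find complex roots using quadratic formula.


disc = 1^2 - 4*2*32 = 1 - 256 = -255
sqrt(|disc|) = sqrt(255) = 15.9687
Real part = -1/(2*2) = -0.2500
Imag part = 15.9687/(2*2) = 3.9922

-0.2500 ± 3.9922i


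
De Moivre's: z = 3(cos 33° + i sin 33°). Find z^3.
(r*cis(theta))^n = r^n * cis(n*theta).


r^3 = 3^3 = 27
n*theta = 3*33° = 99° = 99° (mod 360)
a = 27*cos(99°) = -4.2237
b = 27*sin(99°) = 26.6676

27 cis(99°) = -4.2237 + 26.6676i


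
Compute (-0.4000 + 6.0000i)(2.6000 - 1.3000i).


Real = -0.4*2.6 - 6*(-1.3) = -1.04 - (-7.8) = 6.76
Imag = -0.4*(-1.3) + 2.6*6 = 0.52 + 15.6 = 16.12

6.7600 + 16.1200i


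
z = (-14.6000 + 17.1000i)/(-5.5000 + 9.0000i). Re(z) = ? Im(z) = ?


Multiply by conjugate: (-14.6000 + 17.1000i)(-5.5000 - 9.0000i) / ((-5.5)^2 + 9^2)
Numerator real = -14.6*(-5.5) + 17.1*9 = 234.2
Numerator imag = 17.1*(-5.5) - (-14.6)*9 = 37.35
Denominator = 111.25
Re(z) = 234.2/111.25 = 2.1052
Im(z) = 37.35/111.25 = 0.3357

Re(z) = 2.1052, Im(z) = 0.3357


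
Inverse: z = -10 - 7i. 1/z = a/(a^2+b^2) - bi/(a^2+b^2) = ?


|z|^2 = 100+49 = 149
1/z = (-10 + 7i)/149

1/z = -0.0671 + 0.0470i


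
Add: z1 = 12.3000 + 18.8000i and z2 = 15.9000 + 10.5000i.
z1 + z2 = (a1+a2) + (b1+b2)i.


Real: 12.3 + 15.9 = 28.2
Imag: 18.8 + 10.5 = 29.3

28.2000 + 29.3000i


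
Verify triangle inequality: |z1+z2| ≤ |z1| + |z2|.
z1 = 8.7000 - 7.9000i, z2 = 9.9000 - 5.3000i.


|z1| = sqrt(8.7^2 + (-7.9)^2) = sqrt(138.1) = 11.7516
|z2| = sqrt(9.9^2 + (-5.3)^2) = sqrt(126.1) = 11.2294
z1+z2 = 18.6000 - 13.2000i
|z1+z2| = sqrt(520.2) = 22.8079
|z1|+|z2| = 11.7516 + 11.2294 = 22.9810

|z1+z2| = 22.8079 ≤ |z1|+|z2| = 22.9810 (verified)


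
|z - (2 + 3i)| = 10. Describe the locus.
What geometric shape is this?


|z - z0| = r is a circle with center z0 and radius r.
Center = (2, 3), radius = 10

Circle with center (2, 3) and radius 10


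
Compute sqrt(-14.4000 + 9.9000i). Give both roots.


|z| = sqrt(207.36+98.01) = 17.4748
sqrt((|z|+a)/2) = sqrt((17.4748+(-14.4))/2) = sqrt(1.5374) = 1.2399
sqrt((|z|-a)/2) = sqrt((17.4748-(-14.4))/2) = sqrt(15.9374) = 3.9922

±(1.2399 + 3.9922i) i.e. 1.2399 + 3.9922i and -1.2399 - 3.9922i
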